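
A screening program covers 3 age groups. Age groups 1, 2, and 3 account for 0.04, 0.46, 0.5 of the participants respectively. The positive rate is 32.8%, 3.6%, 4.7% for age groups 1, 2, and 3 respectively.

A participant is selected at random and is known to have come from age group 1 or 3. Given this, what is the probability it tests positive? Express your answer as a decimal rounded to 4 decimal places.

P(T|S) ≈ 0.0678

Let S = {1, 3}.
P(S) = 0.04 + 0.5 = 0.54.
P(T ∩ S) = 0.328·0.04 + 0.047·0.5 = 0.01312 + 0.0235 = 0.03662.
P(T | S) = 0.03662 / 0.54 = 0.067815…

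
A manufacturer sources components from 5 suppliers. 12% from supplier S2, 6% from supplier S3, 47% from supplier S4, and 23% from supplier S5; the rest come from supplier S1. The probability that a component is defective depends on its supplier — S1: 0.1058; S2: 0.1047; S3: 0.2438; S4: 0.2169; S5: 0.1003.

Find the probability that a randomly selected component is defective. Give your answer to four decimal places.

P(D) ≈ 0.1649

P(S1) = 1 − (0.12 + 0.06 + 0.47 + 0.23) = 0.12.
By the law of total probability,
P(D) = P(D|S1)·P(S1) + P(D|S2)·P(S2) + P(D|S3)·P(S3) + P(D|S4)·P(S4) + P(D|S5)·P(S5)
      = 0.1058·0.12 + 0.1047·0.12 + 0.2438·0.06 + 0.2169·0.47 + 0.1003·0.23
      = 0.012696 + 0.012564 + 0.014628 + 0.101943 + 0.023069 = 0.1649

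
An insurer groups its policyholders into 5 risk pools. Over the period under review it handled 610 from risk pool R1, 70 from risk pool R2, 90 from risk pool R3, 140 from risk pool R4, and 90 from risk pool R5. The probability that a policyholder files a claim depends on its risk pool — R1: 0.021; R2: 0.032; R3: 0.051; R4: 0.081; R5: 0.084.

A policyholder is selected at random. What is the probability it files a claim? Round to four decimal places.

Total: 610 + 70 + 90 + 140 + 90 = 1000.
P(R1) = 610/1000 = 0.61. P(R2) = 70/1000 = 0.07. P(R3) = 90/1000 = 0.09. P(R4) = 140/1000 = 0.14. P(R5) = 90/1000 = 0.09.
P(C) = P(C|R1)·P(R1) + P(C|R2)·P(R2) + P(C|R3)·P(R3) + P(C|R4)·P(R4) + P(C|R5)·P(R5)
      = 0.021·0.61 + 0.032·0.07 + 0.051·0.09 + 0.081·0.14 + 0.084·0.09
      = 0.01281 + 0.00224 + 0.00459 + 0.01134 + 0.00756 = 0.03854

P(C) ≈ 0.0385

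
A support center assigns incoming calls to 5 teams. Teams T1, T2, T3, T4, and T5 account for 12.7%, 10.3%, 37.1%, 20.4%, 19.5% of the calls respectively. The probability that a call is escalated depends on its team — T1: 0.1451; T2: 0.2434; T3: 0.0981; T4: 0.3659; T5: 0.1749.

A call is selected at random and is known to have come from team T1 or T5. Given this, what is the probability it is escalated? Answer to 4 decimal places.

Let S = {T1, T5}.
P(S) = 0.127 + 0.195 = 0.322.
P(E ∩ S) = 0.1451·0.127 + 0.1749·0.195 = 0.0184277 + 0.0341055 = 0.0525332.
P(E | S) = 0.0525332 / 0.322 = 0.163147…

P(E|S) ≈ 0.1631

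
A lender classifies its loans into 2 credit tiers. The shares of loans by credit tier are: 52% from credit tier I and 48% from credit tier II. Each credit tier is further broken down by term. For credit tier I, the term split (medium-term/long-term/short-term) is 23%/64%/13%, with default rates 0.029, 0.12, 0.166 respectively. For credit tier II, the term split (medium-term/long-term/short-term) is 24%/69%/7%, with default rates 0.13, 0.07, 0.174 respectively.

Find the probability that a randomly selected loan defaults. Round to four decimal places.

0.0986

P(D|I) = 0.23·0.029 + 0.64·0.12 + 0.13·0.166 = 0.00667 + 0.0768 + 0.02158 = 0.10505
P(D|II) = 0.24·0.13 + 0.69·0.07 + 0.07·0.174 = 0.0312 + 0.0483 + 0.01218 = 0.09168
By total probability over the outer partition,
P(D) = 0.52·0.10505 + 0.48·0.09168
      = 0.054626 + 0.0440064 = 0.0986324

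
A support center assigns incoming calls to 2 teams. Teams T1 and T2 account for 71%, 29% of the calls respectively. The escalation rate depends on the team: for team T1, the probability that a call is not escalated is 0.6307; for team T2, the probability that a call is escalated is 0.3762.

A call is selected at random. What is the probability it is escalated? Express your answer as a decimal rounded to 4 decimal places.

P(E|T1) = 1 − 0.6307 = 0.3693.
P(E) = P(E|T1)·P(T1) + P(E|T2)·P(T2)
      = 0.3693·0.71 + 0.3762·0.29
      = 0.262203 + 0.109098 = 0.371301

P(E) ≈ 0.3713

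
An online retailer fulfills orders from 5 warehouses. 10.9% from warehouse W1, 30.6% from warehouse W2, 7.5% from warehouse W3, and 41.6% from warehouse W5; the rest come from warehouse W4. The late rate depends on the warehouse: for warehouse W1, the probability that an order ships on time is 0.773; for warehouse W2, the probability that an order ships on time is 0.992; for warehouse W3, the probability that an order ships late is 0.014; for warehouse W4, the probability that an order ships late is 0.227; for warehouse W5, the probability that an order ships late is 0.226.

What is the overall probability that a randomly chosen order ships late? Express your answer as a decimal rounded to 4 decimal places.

P(W4) = 1 − (0.109 + 0.306 + 0.075 + 0.416) = 0.094.
P(L|W1) = 1 − 0.773 = 0.227.
P(L|W2) = 1 − 0.992 = 0.008.
P(L) = P(L|W1)·P(W1) + P(L|W2)·P(W2) + P(L|W3)·P(W3) + P(L|W4)·P(W4) + P(L|W5)·P(W5)
      = 0.227·0.109 + 0.008·0.306 + 0.014·0.075 + 0.227·0.094 + 0.226·0.416
      = 0.024743 + 0.002448 + 0.00105 + 0.021338 + 0.094016 = 0.143595

P(L) ≈ 0.1436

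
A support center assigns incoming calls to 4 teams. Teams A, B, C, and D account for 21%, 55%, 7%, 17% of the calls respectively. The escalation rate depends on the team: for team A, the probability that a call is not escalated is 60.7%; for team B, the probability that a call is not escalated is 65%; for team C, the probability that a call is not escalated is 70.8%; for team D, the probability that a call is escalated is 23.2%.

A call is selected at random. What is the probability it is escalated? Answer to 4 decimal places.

P(E|A) = 1 − 0.607 = 0.393.
P(E|B) = 1 − 0.65 = 0.35.
P(E|C) = 1 − 0.708 = 0.292.
Using total probability over the partition,
P(E) = P(E|A)·P(A) + P(E|B)·P(B) + P(E|C)·P(C) + P(E|D)·P(D)
      = 0.393·0.21 + 0.35·0.55 + 0.292·0.07 + 0.232·0.17
      = 0.08253 + 0.1925 + 0.02044 + 0.03944 = 0.33491

0.3349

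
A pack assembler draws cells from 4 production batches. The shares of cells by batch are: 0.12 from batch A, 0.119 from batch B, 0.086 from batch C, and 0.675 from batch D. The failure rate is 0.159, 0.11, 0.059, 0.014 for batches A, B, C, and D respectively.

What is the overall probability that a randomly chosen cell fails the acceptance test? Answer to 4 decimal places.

Summing over the partition,
P(F) = P(F|A)·P(A) + P(F|B)·P(B) + P(F|C)·P(C) + P(F|D)·P(D)
      = 0.159·0.12 + 0.11·0.119 + 0.059·0.086 + 0.014·0.675
      = 0.01908 + 0.01309 + 0.005074 + 0.00945 = 0.046694

0.0467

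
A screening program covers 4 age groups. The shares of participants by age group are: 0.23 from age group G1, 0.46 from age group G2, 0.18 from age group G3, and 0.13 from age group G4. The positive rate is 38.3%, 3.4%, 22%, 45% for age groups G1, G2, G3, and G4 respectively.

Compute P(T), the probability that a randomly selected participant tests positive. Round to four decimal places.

P(T) ≈ 0.2018

P(T) = P(T|G1)·P(G1) + P(T|G2)·P(G2) + P(T|G3)·P(G3) + P(T|G4)·P(G4)
      = 0.383·0.23 + 0.034·0.46 + 0.22·0.18 + 0.45·0.13
      = 0.08809 + 0.01564 + 0.0396 + 0.0585 = 0.20183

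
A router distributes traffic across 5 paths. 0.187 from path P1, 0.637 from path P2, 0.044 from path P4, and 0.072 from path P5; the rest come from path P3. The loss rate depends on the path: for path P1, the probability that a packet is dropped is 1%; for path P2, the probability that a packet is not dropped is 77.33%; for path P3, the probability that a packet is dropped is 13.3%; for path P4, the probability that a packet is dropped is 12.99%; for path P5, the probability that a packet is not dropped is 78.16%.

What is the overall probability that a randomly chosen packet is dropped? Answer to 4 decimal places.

P(P3) = 1 − (0.187 + 0.637 + 0.044 + 0.072) = 0.06.
P(L|P2) = 1 − 0.7733 = 0.2267.
P(L|P5) = 1 − 0.7816 = 0.2184.
Using total probability over the partition,
P(L) = P(L|P1)·P(P1) + P(L|P2)·P(P2) + P(L|P3)·P(P3) + P(L|P4)·P(P4) + P(L|P5)·P(P5)
      = 0.01·0.187 + 0.2267·0.637 + 0.133·0.06 + 0.1299·0.044 + 0.2184·0.072
      = 0.00187 + 0.1444079 + 0.00798 + 0.0057156 + 0.0157248 = 0.1756983

0.1757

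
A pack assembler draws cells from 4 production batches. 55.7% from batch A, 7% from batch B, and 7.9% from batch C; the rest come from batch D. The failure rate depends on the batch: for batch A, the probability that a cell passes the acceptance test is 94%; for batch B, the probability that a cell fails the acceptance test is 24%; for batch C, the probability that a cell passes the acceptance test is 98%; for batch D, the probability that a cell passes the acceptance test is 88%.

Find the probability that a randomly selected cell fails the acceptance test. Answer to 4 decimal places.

P(D) = 1 − (0.557 + 0.07 + 0.079) = 0.294.
P(F|A) = 1 − 0.94 = 0.06.
P(F|C) = 1 − 0.98 = 0.02.
P(F|D) = 1 − 0.88 = 0.12.
P(F) = P(F|A)·P(A) + P(F|B)·P(B) + P(F|C)·P(C) + P(F|D)·P(D)
      = 0.06·0.557 + 0.24·0.07 + 0.02·0.079 + 0.12·0.294
      = 0.03342 + 0.0168 + 0.00158 + 0.03528 = 0.08708

P(F) ≈ 0.0871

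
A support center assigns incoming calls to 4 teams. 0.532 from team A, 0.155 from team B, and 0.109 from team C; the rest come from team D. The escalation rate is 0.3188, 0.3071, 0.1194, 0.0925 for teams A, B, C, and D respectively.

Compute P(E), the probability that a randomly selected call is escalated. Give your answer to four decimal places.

P(E) ≈ 0.2491

P(D) = 1 − (0.532 + 0.155 + 0.109) = 0.204.
P(E) = P(E|A)·P(A) + P(E|B)·P(B) + P(E|C)·P(C) + P(E|D)·P(D)
      = 0.3188·0.532 + 0.3071·0.155 + 0.1194·0.109 + 0.0925·0.204
      = 0.1696016 + 0.0476005 + 0.0130146 + 0.01887 = 0.2490867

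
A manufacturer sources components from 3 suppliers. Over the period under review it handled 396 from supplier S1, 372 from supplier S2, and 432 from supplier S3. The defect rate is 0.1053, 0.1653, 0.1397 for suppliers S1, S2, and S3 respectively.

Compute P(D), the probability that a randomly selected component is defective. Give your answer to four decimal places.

0.1363

Total: 396 + 372 + 432 = 1200.
P(S1) = 396/1200 = 0.33. P(S2) = 372/1200 = 0.31. P(S3) = 432/1200 = 0.36.
P(D) = P(D|S1)·P(S1) + P(D|S2)·P(S2) + P(D|S3)·P(S3)
      = 0.1053·0.33 + 0.1653·0.31 + 0.1397·0.36
      = 0.034749 + 0.051243 + 0.050292 = 0.136284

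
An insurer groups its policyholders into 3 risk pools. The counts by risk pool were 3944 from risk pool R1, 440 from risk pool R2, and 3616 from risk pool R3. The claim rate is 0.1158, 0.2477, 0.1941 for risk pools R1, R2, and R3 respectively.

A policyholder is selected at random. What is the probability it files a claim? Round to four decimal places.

Total: 3944 + 440 + 3616 = 8000.
P(R1) = 3944/8000 = 0.493. P(R2) = 440/8000 = 0.055. P(R3) = 3616/8000 = 0.452.
Summing over the partition,
P(C) = P(C|R1)·P(R1) + P(C|R2)·P(R2) + P(C|R3)·P(R3)
      = 0.1158·0.493 + 0.2477·0.055 + 0.1941·0.452
      = 0.0570894 + 0.0136235 + 0.0877332 = 0.1584461

0.1584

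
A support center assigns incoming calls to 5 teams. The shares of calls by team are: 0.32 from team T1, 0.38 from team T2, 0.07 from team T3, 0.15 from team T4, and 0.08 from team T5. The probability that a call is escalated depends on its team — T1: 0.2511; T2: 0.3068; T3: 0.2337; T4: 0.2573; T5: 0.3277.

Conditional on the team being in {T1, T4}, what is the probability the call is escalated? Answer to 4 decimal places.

P(E|S) ≈ 0.2531

Let S = {T1, T4}.
P(S) = 0.32 + 0.15 = 0.47.
P(E ∩ S) = 0.2511·0.32 + 0.2573·0.15 = 0.080352 + 0.038595 = 0.118947.
P(E | S) = 0.118947 / 0.47 = 0.253079…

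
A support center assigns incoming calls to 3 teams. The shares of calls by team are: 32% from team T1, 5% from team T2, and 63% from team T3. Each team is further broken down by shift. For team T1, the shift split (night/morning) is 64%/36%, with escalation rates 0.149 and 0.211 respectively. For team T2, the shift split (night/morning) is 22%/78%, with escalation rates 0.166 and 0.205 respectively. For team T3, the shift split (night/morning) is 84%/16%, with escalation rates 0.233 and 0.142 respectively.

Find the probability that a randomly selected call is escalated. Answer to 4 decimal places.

P(E) ≈ 0.2023

P(E|T1) = 0.64·0.149 + 0.36·0.211 = 0.09536 + 0.07596 = 0.17132
P(E|T2) = 0.22·0.166 + 0.78·0.205 = 0.03652 + 0.1599 = 0.19642
P(E|T3) = 0.84·0.233 + 0.16·0.142 = 0.19572 + 0.02272 = 0.21844
By total probability over the outer partition,
P(E) = 0.32·0.17132 + 0.05·0.19642 + 0.63·0.21844
      = 0.0548224 + 0.009821 + 0.1376172 = 0.2022606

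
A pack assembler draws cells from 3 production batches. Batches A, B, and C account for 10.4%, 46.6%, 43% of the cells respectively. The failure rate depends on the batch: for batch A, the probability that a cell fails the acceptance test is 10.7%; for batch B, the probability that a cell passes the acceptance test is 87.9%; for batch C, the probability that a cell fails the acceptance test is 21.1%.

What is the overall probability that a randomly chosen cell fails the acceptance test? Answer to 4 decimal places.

P(F|B) = 1 − 0.879 = 0.121.
P(F) = P(F|A)·P(A) + P(F|B)·P(B) + P(F|C)·P(C)
      = 0.107·0.104 + 0.121·0.466 + 0.211·0.43
      = 0.011128 + 0.056386 + 0.09073 = 0.158244

P(F) ≈ 0.1582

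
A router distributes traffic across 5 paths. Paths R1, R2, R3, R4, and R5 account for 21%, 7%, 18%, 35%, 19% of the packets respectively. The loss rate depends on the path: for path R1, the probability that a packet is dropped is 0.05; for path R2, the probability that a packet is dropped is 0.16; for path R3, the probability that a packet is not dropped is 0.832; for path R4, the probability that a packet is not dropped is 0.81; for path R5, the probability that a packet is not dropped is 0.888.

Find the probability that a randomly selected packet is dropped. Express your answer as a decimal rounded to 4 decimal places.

0.1397

P(L|R3) = 1 − 0.832 = 0.168.
P(L|R4) = 1 − 0.81 = 0.19.
P(L|R5) = 1 − 0.888 = 0.112.
Using total probability over the partition,
P(L) = P(L|R1)·P(R1) + P(L|R2)·P(R2) + P(L|R3)·P(R3) + P(L|R4)·P(R4) + P(L|R5)·P(R5)
      = 0.05·0.21 + 0.16·0.07 + 0.168·0.18 + 0.19·0.35 + 0.112·0.19
      = 0.0105 + 0.0112 + 0.03024 + 0.0665 + 0.02128 = 0.13972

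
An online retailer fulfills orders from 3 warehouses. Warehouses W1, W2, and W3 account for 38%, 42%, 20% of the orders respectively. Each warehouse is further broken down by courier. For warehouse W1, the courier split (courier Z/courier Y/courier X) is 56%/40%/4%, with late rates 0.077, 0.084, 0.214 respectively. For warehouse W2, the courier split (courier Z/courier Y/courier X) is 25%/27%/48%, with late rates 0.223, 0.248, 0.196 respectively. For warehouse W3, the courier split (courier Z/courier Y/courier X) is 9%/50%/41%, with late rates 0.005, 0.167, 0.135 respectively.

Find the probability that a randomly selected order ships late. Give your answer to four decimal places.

P(L|W1) = 0.56·0.077 + 0.4·0.084 + 0.04·0.214 = 0.04312 + 0.0336 + 0.00856 = 0.08528
P(L|W2) = 0.25·0.223 + 0.27·0.248 + 0.48·0.196 = 0.05575 + 0.06696 + 0.09408 = 0.21679
P(L|W3) = 0.09·0.005 + 0.5·0.167 + 0.41·0.135 = 0.00045 + 0.0835 + 0.05535 = 0.1393
By total probability over the outer partition,
P(L) = 0.38·0.08528 + 0.42·0.21679 + 0.2·0.1393
      = 0.0324064 + 0.0910518 + 0.02786 = 0.1513182

0.1513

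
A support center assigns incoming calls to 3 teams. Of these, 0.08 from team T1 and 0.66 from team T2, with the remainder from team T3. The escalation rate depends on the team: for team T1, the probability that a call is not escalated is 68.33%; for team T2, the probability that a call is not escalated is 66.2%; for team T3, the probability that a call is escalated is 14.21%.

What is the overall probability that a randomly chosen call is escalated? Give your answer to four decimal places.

P(T3) = 1 − (0.08 + 0.66) = 0.26.
P(E|T1) = 1 − 0.6833 = 0.3167.
P(E|T2) = 1 − 0.662 = 0.338.
P(E) = P(E|T1)·P(T1) + P(E|T2)·P(T2) + P(E|T3)·P(T3)
      = 0.3167·0.08 + 0.338·0.66 + 0.1421·0.26
      = 0.025336 + 0.22308 + 0.036946 = 0.285362

0.2854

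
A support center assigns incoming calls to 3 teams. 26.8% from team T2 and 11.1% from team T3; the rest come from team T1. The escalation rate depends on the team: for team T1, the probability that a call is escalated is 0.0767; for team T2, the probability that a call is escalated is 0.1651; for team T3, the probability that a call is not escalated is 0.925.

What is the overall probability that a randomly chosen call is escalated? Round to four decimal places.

0.1002

P(T1) = 1 − (0.268 + 0.111) = 0.621.
P(E|T3) = 1 − 0.925 = 0.075.
Summing over the partition,
P(E) = P(E|T1)·P(T1) + P(E|T2)·P(T2) + P(E|T3)·P(T3)
      = 0.0767·0.621 + 0.1651·0.268 + 0.075·0.111
      = 0.0476307 + 0.0442468 + 0.008325 = 0.1002025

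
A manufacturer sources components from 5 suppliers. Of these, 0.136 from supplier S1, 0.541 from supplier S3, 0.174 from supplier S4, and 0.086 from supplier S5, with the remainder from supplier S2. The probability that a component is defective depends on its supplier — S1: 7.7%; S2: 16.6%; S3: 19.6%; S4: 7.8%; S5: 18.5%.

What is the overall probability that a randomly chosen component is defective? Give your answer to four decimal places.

P(D) ≈ 0.1564

P(S2) = 1 − (0.136 + 0.541 + 0.174 + 0.086) = 0.063.
By the law of total probability,
P(D) = P(D|S1)·P(S1) + P(D|S2)·P(S2) + P(D|S3)·P(S3) + P(D|S4)·P(S4) + P(D|S5)·P(S5)
      = 0.077·0.136 + 0.166·0.063 + 0.196·0.541 + 0.078·0.174 + 0.185·0.086
      = 0.010472 + 0.010458 + 0.106036 + 0.013572 + 0.01591 = 0.156448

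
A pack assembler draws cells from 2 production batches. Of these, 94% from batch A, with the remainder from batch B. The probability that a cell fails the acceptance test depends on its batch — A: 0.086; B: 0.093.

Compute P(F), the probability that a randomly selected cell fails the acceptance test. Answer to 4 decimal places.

P(F) ≈ 0.0864

P(B) = 1 − (0.94) = 0.06.
Summing over the partition,
P(F) = P(F|A)·P(A) + P(F|B)·P(B)
      = 0.086·0.94 + 0.093·0.06
      = 0.08084 + 0.00558 = 0.08642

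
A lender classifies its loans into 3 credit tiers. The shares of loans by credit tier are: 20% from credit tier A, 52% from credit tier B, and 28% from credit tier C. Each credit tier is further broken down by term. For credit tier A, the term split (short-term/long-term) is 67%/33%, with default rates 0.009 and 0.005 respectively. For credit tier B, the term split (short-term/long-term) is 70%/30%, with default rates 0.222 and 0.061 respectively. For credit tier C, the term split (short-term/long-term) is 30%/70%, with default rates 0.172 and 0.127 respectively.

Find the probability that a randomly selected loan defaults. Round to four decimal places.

P(D|A) = 0.67·0.009 + 0.33·0.005 = 0.00603 + 0.00165 = 0.00768
P(D|B) = 0.7·0.222 + 0.3·0.061 = 0.1554 + 0.0183 = 0.1737
P(D|C) = 0.3·0.172 + 0.7·0.127 = 0.0516 + 0.0889 = 0.1405
By total probability over the outer partition,
P(D) = 0.2·0.00768 + 0.52·0.1737 + 0.28·0.1405
      = 0.001536 + 0.090324 + 0.03934 = 0.1312

P(D) ≈ 0.1312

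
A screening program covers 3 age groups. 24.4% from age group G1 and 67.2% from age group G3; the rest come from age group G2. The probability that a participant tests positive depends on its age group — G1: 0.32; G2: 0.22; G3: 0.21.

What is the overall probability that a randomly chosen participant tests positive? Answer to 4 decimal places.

P(G2) = 1 − (0.244 + 0.672) = 0.084.
Using total probability over the partition,
P(T) = P(T|G1)·P(G1) + P(T|G2)·P(G2) + P(T|G3)·P(G3)
      = 0.32·0.244 + 0.22·0.084 + 0.21·0.672
      = 0.07808 + 0.01848 + 0.14112 = 0.23768

0.2377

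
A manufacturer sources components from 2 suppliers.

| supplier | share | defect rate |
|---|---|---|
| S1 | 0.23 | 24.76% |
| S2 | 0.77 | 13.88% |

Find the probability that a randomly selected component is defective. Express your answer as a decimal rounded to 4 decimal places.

0.1638

P(D) = P(D|S1)·P(S1) + P(D|S2)·P(S2)
      = 0.2476·0.23 + 0.1388·0.77
      = 0.056948 + 0.106876 = 0.163824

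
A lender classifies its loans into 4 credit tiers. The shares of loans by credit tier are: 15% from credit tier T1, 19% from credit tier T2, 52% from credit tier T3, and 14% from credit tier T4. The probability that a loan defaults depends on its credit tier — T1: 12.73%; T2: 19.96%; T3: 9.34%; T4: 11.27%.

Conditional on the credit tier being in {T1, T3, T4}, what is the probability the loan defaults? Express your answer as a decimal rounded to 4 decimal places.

P(D|S) ≈ 0.1030

Let S = {T1, T3, T4}.
P(S) = 0.15 + 0.52 + 0.14 = 0.81.
P(D ∩ S) = 0.1273·0.15 + 0.0934·0.52 + 0.1127·0.14 = 0.019095 + 0.048568 + 0.015778 = 0.083441.
P(D | S) = 0.083441 / 0.81 = 0.103014…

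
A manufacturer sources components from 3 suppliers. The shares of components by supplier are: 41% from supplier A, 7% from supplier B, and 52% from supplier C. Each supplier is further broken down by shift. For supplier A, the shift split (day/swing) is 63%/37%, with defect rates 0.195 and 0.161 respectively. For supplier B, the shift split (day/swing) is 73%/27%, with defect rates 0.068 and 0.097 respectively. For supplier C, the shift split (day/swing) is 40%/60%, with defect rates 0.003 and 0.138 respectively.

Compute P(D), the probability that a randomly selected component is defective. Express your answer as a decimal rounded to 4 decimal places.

0.1238

P(D|A) = 0.63·0.195 + 0.37·0.161 = 0.12285 + 0.05957 = 0.18242
P(D|B) = 0.73·0.068 + 0.27·0.097 = 0.04964 + 0.02619 = 0.07583
P(D|C) = 0.4·0.003 + 0.6·0.138 = 0.0012 + 0.0828 = 0.084
By total probability over the outer partition,
P(D) = 0.41·0.18242 + 0.07·0.07583 + 0.52·0.084
      = 0.0747922 + 0.0053081 + 0.04368 = 0.1237803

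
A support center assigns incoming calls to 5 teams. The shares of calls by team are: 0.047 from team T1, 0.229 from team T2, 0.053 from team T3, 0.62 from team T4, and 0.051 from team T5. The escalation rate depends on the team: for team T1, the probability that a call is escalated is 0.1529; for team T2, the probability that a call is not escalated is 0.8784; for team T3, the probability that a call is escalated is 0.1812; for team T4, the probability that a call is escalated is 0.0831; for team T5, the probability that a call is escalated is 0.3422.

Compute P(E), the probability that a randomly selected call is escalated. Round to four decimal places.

0.1136

P(E|T2) = 1 − 0.8784 = 0.1216.
By the law of total probability,
P(E) = P(E|T1)·P(T1) + P(E|T2)·P(T2) + P(E|T3)·P(T3) + P(E|T4)·P(T4) + P(E|T5)·P(T5)
      = 0.1529·0.047 + 0.1216·0.229 + 0.1812·0.053 + 0.0831·0.62 + 0.3422·0.051
      = 0.0071863 + 0.0278464 + 0.0096036 + 0.051522 + 0.0174522 = 0.1136105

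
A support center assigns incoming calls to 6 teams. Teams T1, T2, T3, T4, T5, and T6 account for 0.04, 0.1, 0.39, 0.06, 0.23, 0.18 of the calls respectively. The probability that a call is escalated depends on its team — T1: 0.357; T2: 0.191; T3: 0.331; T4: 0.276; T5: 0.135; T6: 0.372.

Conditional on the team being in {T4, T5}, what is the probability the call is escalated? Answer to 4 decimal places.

P(E|S) ≈ 0.1642

Let S = {T4, T5}.
P(S) = 0.06 + 0.23 = 0.29.
P(E ∩ S) = 0.276·0.06 + 0.135·0.23 = 0.01656 + 0.03105 = 0.04761.
P(E | S) = 0.04761 / 0.29 = 0.164172…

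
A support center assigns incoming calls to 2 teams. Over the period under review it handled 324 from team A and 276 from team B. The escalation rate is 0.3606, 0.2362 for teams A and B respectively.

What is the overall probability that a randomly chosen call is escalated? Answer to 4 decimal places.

0.3034

Total: 324 + 276 = 600.
P(A) = 324/600 = 0.54. P(B) = 276/600 = 0.46.
Summing over the partition,
P(E) = P(E|A)·P(A) + P(E|B)·P(B)
      = 0.3606·0.54 + 0.2362·0.46
      = 0.194724 + 0.108652 = 0.303376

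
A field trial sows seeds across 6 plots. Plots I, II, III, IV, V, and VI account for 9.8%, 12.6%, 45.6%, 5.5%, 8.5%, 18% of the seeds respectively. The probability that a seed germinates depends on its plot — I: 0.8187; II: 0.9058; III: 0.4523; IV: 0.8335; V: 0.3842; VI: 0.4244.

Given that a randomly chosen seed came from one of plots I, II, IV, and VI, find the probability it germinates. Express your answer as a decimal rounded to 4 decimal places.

0.6898

Let S = {I, II, IV, VI}.
P(S) = 0.098 + 0.126 + 0.055 + 0.18 = 0.459.
P(G ∩ S) = 0.8187·0.098 + 0.9058·0.126 + 0.8335·0.055 + 0.4244·0.18 = 0.0802326 + 0.1141308 + 0.0458425 + 0.076392 = 0.3165979.
P(G | S) = 0.3165979 / 0.459 = 0.689756…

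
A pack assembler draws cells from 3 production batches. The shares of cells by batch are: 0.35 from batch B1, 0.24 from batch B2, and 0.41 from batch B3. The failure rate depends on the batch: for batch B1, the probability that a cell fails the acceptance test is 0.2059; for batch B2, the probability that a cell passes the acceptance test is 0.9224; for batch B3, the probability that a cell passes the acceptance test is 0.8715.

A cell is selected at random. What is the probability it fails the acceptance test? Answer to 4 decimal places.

P(F) ≈ 0.1434

P(F|B2) = 1 − 0.9224 = 0.0776.
P(F|B3) = 1 − 0.8715 = 0.1285.
P(F) = P(F|B1)·P(B1) + P(F|B2)·P(B2) + P(F|B3)·P(B3)
      = 0.2059·0.35 + 0.0776·0.24 + 0.1285·0.41
      = 0.072065 + 0.018624 + 0.052685 = 0.143374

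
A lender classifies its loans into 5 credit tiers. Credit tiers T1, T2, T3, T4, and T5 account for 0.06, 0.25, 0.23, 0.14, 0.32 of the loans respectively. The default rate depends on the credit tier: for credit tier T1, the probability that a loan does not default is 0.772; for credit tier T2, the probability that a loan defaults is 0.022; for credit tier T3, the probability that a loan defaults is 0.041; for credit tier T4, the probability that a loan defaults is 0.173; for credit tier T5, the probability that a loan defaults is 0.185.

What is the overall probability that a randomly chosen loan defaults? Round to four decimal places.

P(D|T1) = 1 − 0.772 = 0.228.
By the law of total probability,
P(D) = P(D|T1)·P(T1) + P(D|T2)·P(T2) + P(D|T3)·P(T3) + P(D|T4)·P(T4) + P(D|T5)·P(T5)
      = 0.228·0.06 + 0.022·0.25 + 0.041·0.23 + 0.173·0.14 + 0.185·0.32
      = 0.01368 + 0.0055 + 0.00943 + 0.02422 + 0.0592 = 0.11203

0.1120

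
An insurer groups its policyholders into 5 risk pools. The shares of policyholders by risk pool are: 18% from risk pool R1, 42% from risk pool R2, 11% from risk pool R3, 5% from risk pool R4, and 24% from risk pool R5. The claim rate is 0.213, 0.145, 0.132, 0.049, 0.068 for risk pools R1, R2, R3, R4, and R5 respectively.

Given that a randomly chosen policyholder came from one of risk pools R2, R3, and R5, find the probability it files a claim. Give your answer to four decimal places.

0.1191

Let S = {R2, R3, R5}.
P(S) = 0.42 + 0.11 + 0.24 = 0.77.
P(C ∩ S) = 0.145·0.42 + 0.132·0.11 + 0.068·0.24 = 0.0609 + 0.01452 + 0.01632 = 0.09174.
P(C | S) = 0.09174 / 0.77 = 0.119143…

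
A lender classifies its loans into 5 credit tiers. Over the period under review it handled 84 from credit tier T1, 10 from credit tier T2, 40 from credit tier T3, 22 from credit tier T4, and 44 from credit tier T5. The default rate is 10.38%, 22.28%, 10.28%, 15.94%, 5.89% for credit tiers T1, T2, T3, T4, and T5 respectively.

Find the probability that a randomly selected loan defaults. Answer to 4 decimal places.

Total: 84 + 10 + 40 + 22 + 44 = 200.
P(T1) = 84/200 = 0.42. P(T2) = 10/200 = 0.05. P(T3) = 40/200 = 0.2. P(T4) = 22/200 = 0.11. P(T5) = 44/200 = 0.22.
P(D) = P(D|T1)·P(T1) + P(D|T2)·P(T2) + P(D|T3)·P(T3) + P(D|T4)·P(T4) + P(D|T5)·P(T5)
      = 0.1038·0.42 + 0.2228·0.05 + 0.1028·0.2 + 0.1594·0.11 + 0.0589·0.22
      = 0.043596 + 0.01114 + 0.02056 + 0.017534 + 0.012958 = 0.105788

P(D) ≈ 0.1058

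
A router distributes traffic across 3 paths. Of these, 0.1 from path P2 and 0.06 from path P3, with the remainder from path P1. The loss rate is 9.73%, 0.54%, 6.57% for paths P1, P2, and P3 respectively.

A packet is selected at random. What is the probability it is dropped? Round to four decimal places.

P(P1) = 1 − (0.1 + 0.06) = 0.84.
P(L) = P(L|P1)·P(P1) + P(L|P2)·P(P2) + P(L|P3)·P(P3)
      = 0.0973·0.84 + 0.0054·0.1 + 0.0657·0.06
      = 0.081732 + 0.00054 + 0.003942 = 0.086214

0.0862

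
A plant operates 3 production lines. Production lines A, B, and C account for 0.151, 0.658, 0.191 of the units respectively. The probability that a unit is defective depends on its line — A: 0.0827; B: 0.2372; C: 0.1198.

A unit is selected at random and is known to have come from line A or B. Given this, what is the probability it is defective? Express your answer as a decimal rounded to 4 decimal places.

0.2084

Let S = {A, B}.
P(S) = 0.151 + 0.658 = 0.809.
P(D ∩ S) = 0.0827·0.151 + 0.2372·0.658 = 0.0124877 + 0.1560776 = 0.1685653.
P(D | S) = 0.1685653 / 0.809 = 0.208363…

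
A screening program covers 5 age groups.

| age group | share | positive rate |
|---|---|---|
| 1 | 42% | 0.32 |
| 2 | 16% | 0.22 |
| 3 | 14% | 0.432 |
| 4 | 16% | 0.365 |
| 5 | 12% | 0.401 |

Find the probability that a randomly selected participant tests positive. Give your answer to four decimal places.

By the law of total probability,
P(T) = P(T|1)·P(1) + P(T|2)·P(2) + P(T|3)·P(3) + P(T|4)·P(4) + P(T|5)·P(5)
      = 0.32·0.42 + 0.22·0.16 + 0.432·0.14 + 0.365·0.16 + 0.401·0.12
      = 0.1344 + 0.0352 + 0.06048 + 0.0584 + 0.04812 = 0.3366

P(T) ≈ 0.3366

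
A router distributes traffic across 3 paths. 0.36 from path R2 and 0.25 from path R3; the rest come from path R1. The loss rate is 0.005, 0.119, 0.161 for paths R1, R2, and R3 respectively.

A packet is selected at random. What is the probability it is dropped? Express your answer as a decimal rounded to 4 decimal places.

P(R1) = 1 − (0.36 + 0.25) = 0.39.
P(L) = P(L|R1)·P(R1) + P(L|R2)·P(R2) + P(L|R3)·P(R3)
      = 0.005·0.39 + 0.119·0.36 + 0.161·0.25
      = 0.00195 + 0.04284 + 0.04025 = 0.08504

0.0850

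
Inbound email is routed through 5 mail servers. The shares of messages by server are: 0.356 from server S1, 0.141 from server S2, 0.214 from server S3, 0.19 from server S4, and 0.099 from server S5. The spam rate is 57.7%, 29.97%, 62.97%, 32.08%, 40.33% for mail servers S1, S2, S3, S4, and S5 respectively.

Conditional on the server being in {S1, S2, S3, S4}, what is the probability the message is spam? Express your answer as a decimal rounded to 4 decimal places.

0.4921

Let J = {S1, S2, S3, S4}.
P(J) = 0.356 + 0.141 + 0.214 + 0.19 = 0.901.
P(S ∩ J) = 0.577·0.356 + 0.2997·0.141 + 0.6297·0.214 + 0.3208·0.19 = 0.205412 + 0.0422577 + 0.1347558 + 0.060952 = 0.4433775.
P(S | J) = 0.4433775 / 0.901 = 0.492095…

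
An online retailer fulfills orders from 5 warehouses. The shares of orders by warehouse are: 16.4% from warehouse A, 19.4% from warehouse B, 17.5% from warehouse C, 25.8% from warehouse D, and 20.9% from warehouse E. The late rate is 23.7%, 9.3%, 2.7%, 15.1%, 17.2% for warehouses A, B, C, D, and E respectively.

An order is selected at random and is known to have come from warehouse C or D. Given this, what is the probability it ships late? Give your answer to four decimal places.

Let S = {C, D}.
P(S) = 0.175 + 0.258 = 0.433.
P(L ∩ S) = 0.027·0.175 + 0.151·0.258 = 0.004725 + 0.038958 = 0.043683.
P(L | S) = 0.043683 / 0.433 = 0.100885…

P(L|S) ≈ 0.1009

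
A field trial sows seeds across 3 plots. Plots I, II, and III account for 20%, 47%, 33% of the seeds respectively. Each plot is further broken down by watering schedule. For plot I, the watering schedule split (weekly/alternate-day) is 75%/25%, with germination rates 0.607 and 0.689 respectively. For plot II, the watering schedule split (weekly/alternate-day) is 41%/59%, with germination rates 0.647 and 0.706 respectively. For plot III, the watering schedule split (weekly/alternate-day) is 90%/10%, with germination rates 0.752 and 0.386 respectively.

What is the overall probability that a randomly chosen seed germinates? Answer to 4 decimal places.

P(G) ≈ 0.6820

P(G|I) = 0.75·0.607 + 0.25·0.689 = 0.45525 + 0.17225 = 0.6275
P(G|II) = 0.41·0.647 + 0.59·0.706 = 0.26527 + 0.41654 = 0.68181
P(G|III) = 0.9·0.752 + 0.1·0.386 = 0.6768 + 0.0386 = 0.7154
By total probability over the outer partition,
P(G) = 0.2·0.6275 + 0.47·0.68181 + 0.33·0.7154
      = 0.1255 + 0.3204507 + 0.236082 = 0.6820327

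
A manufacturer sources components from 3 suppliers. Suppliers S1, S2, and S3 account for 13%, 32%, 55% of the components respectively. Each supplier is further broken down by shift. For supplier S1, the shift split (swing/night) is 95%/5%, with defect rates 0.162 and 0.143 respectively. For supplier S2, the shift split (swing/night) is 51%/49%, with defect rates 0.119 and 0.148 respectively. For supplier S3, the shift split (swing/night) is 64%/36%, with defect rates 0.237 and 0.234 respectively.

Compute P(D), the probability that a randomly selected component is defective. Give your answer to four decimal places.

0.1933

P(D|S1) = 0.95·0.162 + 0.05·0.143 = 0.1539 + 0.00715 = 0.16105
P(D|S2) = 0.51·0.119 + 0.49·0.148 = 0.06069 + 0.07252 = 0.13321
P(D|S3) = 0.64·0.237 + 0.36·0.234 = 0.15168 + 0.08424 = 0.23592
By total probability over the outer partition,
P(D) = 0.13·0.16105 + 0.32·0.13321 + 0.55·0.23592
      = 0.0209365 + 0.0426272 + 0.129756 = 0.1933197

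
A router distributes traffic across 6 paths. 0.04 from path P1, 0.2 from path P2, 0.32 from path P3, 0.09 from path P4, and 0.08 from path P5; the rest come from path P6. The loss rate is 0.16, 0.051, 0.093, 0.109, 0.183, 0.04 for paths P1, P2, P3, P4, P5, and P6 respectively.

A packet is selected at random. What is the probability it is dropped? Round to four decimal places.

P(P6) = 1 − (0.04 + 0.2 + 0.32 + 0.09 + 0.08) = 0.27.
Summing over the partition,
P(L) = P(L|P1)·P(P1) + P(L|P2)·P(P2) + P(L|P3)·P(P3) + P(L|P4)·P(P4) + P(L|P5)·P(P5) + P(L|P6)·P(P6)
      = 0.16·0.04 + 0.051·0.2 + 0.093·0.32 + 0.109·0.09 + 0.183·0.08 + 0.04·0.27
      = 0.0064 + 0.0102 + 0.02976 + 0.00981 + 0.01464 + 0.0108 = 0.08161

P(L) ≈ 0.0816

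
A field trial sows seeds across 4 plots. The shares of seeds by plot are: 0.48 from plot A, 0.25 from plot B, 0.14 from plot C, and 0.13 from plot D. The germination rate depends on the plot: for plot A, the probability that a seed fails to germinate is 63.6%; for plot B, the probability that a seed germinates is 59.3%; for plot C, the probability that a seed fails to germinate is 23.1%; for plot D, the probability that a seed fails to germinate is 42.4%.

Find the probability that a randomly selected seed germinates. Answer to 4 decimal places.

P(G|A) = 1 − 0.636 = 0.364.
P(G|C) = 1 − 0.231 = 0.769.
P(G|D) = 1 − 0.424 = 0.576.
P(G) = P(G|A)·P(A) + P(G|B)·P(B) + P(G|C)·P(C) + P(G|D)·P(D)
      = 0.364·0.48 + 0.593·0.25 + 0.769·0.14 + 0.576·0.13
      = 0.17472 + 0.14825 + 0.10766 + 0.07488 = 0.50551

P(G) ≈ 0.5055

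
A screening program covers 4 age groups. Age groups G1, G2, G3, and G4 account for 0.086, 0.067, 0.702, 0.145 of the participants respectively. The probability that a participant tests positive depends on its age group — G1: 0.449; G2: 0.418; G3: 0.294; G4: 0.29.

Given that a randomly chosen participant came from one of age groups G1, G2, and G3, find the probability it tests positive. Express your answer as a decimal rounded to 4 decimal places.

P(T|S) ≈ 0.3193

Let S = {G1, G2, G3}.
P(S) = 0.086 + 0.067 + 0.702 = 0.855.
P(T ∩ S) = 0.449·0.086 + 0.418·0.067 + 0.294·0.702 = 0.038614 + 0.028006 + 0.206388 = 0.273008.
P(T | S) = 0.273008 / 0.855 = 0.319308…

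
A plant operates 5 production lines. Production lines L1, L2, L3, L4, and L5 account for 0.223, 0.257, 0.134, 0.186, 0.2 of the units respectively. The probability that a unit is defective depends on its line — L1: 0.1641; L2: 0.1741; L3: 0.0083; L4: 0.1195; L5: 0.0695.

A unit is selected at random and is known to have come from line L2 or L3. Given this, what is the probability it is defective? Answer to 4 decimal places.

P(D|S) ≈ 0.1173

Let S = {L2, L3}.
P(S) = 0.257 + 0.134 = 0.391.
P(D ∩ S) = 0.1741·0.257 + 0.0083·0.134 = 0.0447437 + 0.0011122 = 0.0458559.
P(D | S) = 0.0458559 / 0.391 = 0.117279…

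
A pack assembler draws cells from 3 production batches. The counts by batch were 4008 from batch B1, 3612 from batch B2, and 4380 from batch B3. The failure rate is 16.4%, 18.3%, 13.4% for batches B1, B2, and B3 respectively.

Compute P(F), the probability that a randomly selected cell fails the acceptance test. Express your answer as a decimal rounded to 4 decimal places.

Total: 4008 + 3612 + 4380 = 12000.
P(B1) = 4008/12000 = 0.334. P(B2) = 3612/12000 = 0.301. P(B3) = 4380/12000 = 0.365.
By the law of total probability,
P(F) = P(F|B1)·P(B1) + P(F|B2)·P(B2) + P(F|B3)·P(B3)
      = 0.164·0.334 + 0.183·0.301 + 0.134·0.365
      = 0.054776 + 0.055083 + 0.04891 = 0.158769

0.1588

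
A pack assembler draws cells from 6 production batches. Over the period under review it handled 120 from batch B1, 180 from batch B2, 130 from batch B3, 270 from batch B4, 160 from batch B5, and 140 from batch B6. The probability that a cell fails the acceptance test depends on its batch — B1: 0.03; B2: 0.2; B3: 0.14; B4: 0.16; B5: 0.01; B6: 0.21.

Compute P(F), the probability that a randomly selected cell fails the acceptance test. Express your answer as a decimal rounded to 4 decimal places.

0.1320

Total: 120 + 180 + 130 + 270 + 160 + 140 = 1000.
P(B1) = 120/1000 = 0.12. P(B2) = 180/1000 = 0.18. P(B3) = 130/1000 = 0.13. P(B4) = 270/1000 = 0.27. P(B5) = 160/1000 = 0.16. P(B6) = 140/1000 = 0.14.
Using total probability over the partition,
P(F) = P(F|B1)·P(B1) + P(F|B2)·P(B2) + P(F|B3)·P(B3) + P(F|B4)·P(B4) + P(F|B5)·P(B5) + P(F|B6)·P(B6)
      = 0.03·0.12 + 0.2·0.18 + 0.14·0.13 + 0.16·0.27 + 0.01·0.16 + 0.21·0.14
      = 0.0036 + 0.036 + 0.0182 + 0.0432 + 0.0016 + 0.0294 = 0.132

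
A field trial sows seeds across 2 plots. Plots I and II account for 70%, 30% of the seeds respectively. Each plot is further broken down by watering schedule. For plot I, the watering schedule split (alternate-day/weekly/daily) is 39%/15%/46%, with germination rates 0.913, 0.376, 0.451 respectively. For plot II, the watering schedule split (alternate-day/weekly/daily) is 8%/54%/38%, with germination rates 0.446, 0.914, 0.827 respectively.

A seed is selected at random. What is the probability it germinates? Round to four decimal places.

P(G) ≈ 0.6870

P(G|I) = 0.39·0.913 + 0.15·0.376 + 0.46·0.451 = 0.35607 + 0.0564 + 0.20746 = 0.61993
P(G|II) = 0.08·0.446 + 0.54·0.914 + 0.38·0.827 = 0.03568 + 0.49356 + 0.31426 = 0.8435
By total probability over the outer partition,
P(G) = 0.7·0.61993 + 0.3·0.8435
      = 0.433951 + 0.25305 = 0.687001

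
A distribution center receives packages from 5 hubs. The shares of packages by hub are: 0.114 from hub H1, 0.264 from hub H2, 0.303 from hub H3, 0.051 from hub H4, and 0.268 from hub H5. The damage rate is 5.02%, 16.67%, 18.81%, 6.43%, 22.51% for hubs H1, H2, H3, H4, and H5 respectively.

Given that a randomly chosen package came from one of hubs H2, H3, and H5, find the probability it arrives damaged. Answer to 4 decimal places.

Let S = {H2, H3, H5}.
P(S) = 0.264 + 0.303 + 0.268 = 0.835.
P(D ∩ S) = 0.1667·0.264 + 0.1881·0.303 + 0.2251·0.268 = 0.0440088 + 0.0569943 + 0.0603268 = 0.1613299.
P(D | S) = 0.1613299 / 0.835 = 0.193209…

P(D|S) ≈ 0.1932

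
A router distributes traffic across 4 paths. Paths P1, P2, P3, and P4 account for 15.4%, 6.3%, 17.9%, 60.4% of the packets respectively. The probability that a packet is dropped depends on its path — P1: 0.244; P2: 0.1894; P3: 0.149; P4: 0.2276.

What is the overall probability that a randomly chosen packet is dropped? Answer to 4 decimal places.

0.2136

P(L) = P(L|P1)·P(P1) + P(L|P2)·P(P2) + P(L|P3)·P(P3) + P(L|P4)·P(P4)
      = 0.244·0.154 + 0.1894·0.063 + 0.149·0.179 + 0.2276·0.604
      = 0.037576 + 0.0119322 + 0.026671 + 0.1374704 = 0.2136496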